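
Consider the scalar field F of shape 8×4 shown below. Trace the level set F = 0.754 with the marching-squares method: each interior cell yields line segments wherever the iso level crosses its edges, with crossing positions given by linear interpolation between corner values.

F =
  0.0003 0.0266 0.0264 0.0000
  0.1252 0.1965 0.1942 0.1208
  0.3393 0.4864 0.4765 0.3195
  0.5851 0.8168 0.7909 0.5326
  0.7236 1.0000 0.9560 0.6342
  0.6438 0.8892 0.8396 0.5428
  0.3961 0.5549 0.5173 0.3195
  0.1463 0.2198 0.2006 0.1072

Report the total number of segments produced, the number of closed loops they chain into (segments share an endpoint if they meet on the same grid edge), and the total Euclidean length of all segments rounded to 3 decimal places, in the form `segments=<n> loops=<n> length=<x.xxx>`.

segments=10 loops=1 length=8.003

cell (2,0): code 0100 → (2.810,1.000)–(3.000,0.729)
cell (2,1): code 1100 → (2.883,2.000)–(2.810,1.000)
cell (2,2): code 1000 → (3.000,2.143)–(2.883,2.000)
cell (3,0): code 0110 → (3.000,0.729)–(4.000,0.110)
cell (3,2): code 1001 → (4.000,2.628)–(3.000,2.143)
cell (4,0): code 0110 → (4.000,0.110)–(5.000,0.449)
cell (4,2): code 1001 → (5.000,2.288)–(4.000,2.628)
cell (5,0): code 0010 → (5.000,0.449)–(5.404,1.000)
cell (5,1): code 0011 → (5.404,1.000)–(5.266,2.000)
cell (5,2): code 0001 → (5.266,2.000)–(5.000,2.288)
total: 10 segments, chained into 1 closed loop(s), length Σ = 8.003006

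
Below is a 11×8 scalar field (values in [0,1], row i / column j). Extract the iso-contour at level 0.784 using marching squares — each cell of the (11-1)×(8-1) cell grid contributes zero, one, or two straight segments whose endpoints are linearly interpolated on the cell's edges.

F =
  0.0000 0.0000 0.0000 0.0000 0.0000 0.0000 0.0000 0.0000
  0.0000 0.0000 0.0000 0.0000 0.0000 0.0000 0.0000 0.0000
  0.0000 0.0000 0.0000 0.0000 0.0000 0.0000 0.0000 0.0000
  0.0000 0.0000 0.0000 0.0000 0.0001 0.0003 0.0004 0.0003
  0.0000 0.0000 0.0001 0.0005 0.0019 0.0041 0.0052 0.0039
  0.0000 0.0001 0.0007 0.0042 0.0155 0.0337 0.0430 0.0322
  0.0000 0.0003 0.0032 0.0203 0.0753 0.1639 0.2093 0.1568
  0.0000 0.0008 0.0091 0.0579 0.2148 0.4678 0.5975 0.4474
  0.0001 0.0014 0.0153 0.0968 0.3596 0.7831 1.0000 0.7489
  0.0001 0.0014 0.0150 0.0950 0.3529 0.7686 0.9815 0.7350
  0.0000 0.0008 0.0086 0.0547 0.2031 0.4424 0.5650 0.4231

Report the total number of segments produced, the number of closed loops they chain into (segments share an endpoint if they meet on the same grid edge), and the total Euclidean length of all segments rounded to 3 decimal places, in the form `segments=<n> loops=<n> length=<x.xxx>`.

segments=6 loops=1 length=6.122

cell (7,5): code 0100 → (7.463,6.000)–(8.000,5.004)
cell (7,6): code 1000 → (8.000,6.860)–(7.463,6.000)
cell (8,5): code 0110 → (8.000,5.004)–(9.000,5.072)
cell (8,6): code 1001 → (9.000,6.801)–(8.000,6.860)
cell (9,5): code 0010 → (9.000,5.072)–(9.474,6.000)
cell (9,6): code 0001 → (9.474,6.000)–(9.000,6.801)
total: 6 segments, chained into 1 closed loop(s), length Σ = 6.122043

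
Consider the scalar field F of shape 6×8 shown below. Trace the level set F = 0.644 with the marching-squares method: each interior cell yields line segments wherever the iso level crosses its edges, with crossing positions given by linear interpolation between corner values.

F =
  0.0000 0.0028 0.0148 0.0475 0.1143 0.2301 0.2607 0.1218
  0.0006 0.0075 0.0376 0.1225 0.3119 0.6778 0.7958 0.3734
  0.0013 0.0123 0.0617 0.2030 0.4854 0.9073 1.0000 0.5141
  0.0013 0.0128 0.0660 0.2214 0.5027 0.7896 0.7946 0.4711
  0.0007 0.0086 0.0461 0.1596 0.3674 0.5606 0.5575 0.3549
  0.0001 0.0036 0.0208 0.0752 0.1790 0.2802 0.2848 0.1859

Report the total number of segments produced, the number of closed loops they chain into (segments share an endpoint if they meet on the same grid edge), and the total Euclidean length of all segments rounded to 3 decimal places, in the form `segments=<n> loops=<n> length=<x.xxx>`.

cell (0,4): code 0100 → (0.925,5.000)–(1.000,4.908)
cell (0,5): code 1100 → (0.716,6.000)–(0.925,5.000)
cell (0,6): code 1000 → (1.000,6.359)–(0.716,6.000)
cell (1,4): code 0110 → (1.000,4.908)–(2.000,4.376)
cell (1,6): code 1001 → (2.000,6.733)–(1.000,6.359)
cell (2,4): code 0110 → (2.000,4.376)–(3.000,4.493)
cell (2,6): code 1001 → (3.000,6.466)–(2.000,6.733)
cell (3,4): code 0010 → (3.000,4.493)–(3.636,5.000)
cell (3,5): code 0011 → (3.636,5.000)–(3.635,6.000)
cell (3,6): code 0001 → (3.635,6.000)–(3.000,6.466)
total: 10 segments, chained into 1 closed loop(s), length Σ = 8.441420

segments=10 loops=1 length=8.441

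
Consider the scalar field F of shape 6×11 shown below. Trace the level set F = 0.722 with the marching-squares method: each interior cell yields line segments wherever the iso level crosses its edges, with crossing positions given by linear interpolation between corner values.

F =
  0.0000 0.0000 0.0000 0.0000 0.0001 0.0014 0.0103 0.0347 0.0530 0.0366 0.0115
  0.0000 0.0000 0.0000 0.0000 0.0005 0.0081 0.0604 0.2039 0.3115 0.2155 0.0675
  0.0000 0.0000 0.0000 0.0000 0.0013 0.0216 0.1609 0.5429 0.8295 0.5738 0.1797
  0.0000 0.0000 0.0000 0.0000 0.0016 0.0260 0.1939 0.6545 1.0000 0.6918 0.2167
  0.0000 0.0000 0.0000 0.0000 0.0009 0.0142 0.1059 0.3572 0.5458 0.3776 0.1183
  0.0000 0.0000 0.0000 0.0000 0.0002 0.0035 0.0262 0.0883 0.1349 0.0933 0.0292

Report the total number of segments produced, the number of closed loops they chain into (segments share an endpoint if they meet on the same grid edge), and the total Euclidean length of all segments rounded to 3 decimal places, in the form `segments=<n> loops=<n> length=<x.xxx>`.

cell (1,7): code 0100 → (1.792,8.000)–(2.000,7.625)
cell (1,8): code 1000 → (2.000,8.420)–(1.792,8.000)
cell (2,7): code 0110 → (2.000,7.625)–(3.000,7.195)
cell (2,8): code 1001 → (3.000,8.902)–(2.000,8.420)
cell (3,7): code 0010 → (3.000,7.195)–(3.612,8.000)
cell (3,8): code 0001 → (3.612,8.000)–(3.000,8.902)
total: 6 segments, chained into 1 closed loop(s), length Σ = 5.196829

segments=6 loops=1 length=5.197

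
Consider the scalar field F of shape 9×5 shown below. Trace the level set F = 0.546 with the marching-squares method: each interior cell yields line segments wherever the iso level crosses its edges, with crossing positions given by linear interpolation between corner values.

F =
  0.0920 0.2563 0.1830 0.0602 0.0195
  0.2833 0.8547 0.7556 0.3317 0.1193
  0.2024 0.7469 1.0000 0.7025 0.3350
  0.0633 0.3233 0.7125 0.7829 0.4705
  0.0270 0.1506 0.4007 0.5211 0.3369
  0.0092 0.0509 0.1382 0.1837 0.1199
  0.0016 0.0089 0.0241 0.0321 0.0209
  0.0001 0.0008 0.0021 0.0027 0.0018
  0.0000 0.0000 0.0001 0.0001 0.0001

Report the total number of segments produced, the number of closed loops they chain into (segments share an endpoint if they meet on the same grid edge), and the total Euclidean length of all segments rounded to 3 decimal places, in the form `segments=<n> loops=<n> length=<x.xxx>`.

cell (0,0): code 0100 → (0.484,1.000)–(1.000,0.460)
cell (0,1): code 1100 → (0.634,2.000)–(0.484,1.000)
cell (0,2): code 1000 → (1.000,2.494)–(0.634,2.000)
cell (1,0): code 0110 → (1.000,0.460)–(2.000,0.631)
cell (1,2): code 1101 → (1.578,3.000)–(1.000,2.494)
cell (1,3): code 1000 → (2.000,3.426)–(1.578,3.000)
cell (2,0): code 0010 → (2.000,0.631)–(2.474,1.000)
cell (2,1): code 0111 → (2.474,1.000)–(3.000,1.572)
cell (2,3): code 1001 → (3.000,3.758)–(2.000,3.426)
cell (3,1): code 0010 → (3.000,1.572)–(3.534,2.000)
cell (3,2): code 0011 → (3.534,2.000)–(3.905,3.000)
cell (3,3): code 0001 → (3.905,3.000)–(3.000,3.758)
total: 12 segments, chained into 1 closed loop(s), length Σ = 10.118516

segments=12 loops=1 length=10.119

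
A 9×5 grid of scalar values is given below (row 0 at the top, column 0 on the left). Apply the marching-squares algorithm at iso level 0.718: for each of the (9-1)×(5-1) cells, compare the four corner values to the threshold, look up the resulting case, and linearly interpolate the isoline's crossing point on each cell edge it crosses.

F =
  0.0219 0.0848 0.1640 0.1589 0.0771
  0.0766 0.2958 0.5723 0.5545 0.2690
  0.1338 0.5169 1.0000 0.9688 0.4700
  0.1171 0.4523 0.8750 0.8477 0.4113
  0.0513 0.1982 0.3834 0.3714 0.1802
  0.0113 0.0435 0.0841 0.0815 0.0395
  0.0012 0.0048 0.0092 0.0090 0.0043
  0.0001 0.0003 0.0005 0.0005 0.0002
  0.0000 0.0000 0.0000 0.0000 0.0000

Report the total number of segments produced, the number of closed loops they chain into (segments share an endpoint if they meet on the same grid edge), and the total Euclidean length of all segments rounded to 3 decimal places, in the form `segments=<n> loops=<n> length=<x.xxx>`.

segments=8 loops=1 length=6.606

cell (1,1): code 0100 → (1.341,2.000)–(2.000,1.416)
cell (1,2): code 1100 → (1.395,3.000)–(1.341,2.000)
cell (1,3): code 1000 → (2.000,3.503)–(1.395,3.000)
cell (2,1): code 0110 → (2.000,1.416)–(3.000,1.629)
cell (2,3): code 1001 → (3.000,3.297)–(2.000,3.503)
cell (3,1): code 0010 → (3.000,1.629)–(3.319,2.000)
cell (3,2): code 0011 → (3.319,2.000)–(3.272,3.000)
cell (3,3): code 0001 → (3.272,3.000)–(3.000,3.297)
total: 8 segments, chained into 1 closed loop(s), length Σ = 6.606252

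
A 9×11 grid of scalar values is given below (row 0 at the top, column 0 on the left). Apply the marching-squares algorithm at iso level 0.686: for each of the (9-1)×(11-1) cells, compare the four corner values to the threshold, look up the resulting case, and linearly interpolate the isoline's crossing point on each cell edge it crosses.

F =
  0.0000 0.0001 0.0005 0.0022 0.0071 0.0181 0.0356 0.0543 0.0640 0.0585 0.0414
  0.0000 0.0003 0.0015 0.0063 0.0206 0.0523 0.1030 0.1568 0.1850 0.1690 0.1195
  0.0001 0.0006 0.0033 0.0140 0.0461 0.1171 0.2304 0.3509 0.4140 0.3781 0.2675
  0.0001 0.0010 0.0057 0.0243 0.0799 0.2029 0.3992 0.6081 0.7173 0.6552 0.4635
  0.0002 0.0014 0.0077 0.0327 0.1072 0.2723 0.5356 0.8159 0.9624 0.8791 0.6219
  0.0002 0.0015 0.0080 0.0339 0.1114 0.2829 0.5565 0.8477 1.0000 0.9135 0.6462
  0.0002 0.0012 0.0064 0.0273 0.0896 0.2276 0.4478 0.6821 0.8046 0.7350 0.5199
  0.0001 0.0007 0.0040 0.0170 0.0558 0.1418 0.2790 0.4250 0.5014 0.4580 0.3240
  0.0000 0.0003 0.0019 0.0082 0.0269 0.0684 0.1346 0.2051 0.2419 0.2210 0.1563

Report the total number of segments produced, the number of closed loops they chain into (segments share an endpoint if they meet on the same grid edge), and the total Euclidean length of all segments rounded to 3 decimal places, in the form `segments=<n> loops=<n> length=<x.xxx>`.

cell (2,7): code 0100 → (2.897,8.000)–(3.000,7.713)
cell (2,8): code 1000 → (3.000,8.504)–(2.897,8.000)
cell (3,6): code 0100 → (3.375,7.000)–(4.000,6.537)
cell (3,7): code 1110 → (3.000,7.713)–(3.375,7.000)
cell (3,8): code 1101 → (3.138,9.000)–(3.000,8.504)
cell (3,9): code 1000 → (4.000,9.751)–(3.138,9.000)
cell (4,6): code 0110 → (4.000,6.537)–(5.000,6.445)
cell (4,9): code 1001 → (5.000,9.851)–(4.000,9.751)
cell (5,6): code 0010 → (5.000,6.445)–(5.976,7.000)
cell (5,7): code 0111 → (5.976,7.000)–(6.000,7.032)
cell (5,9): code 1001 → (6.000,9.228)–(5.000,9.851)
cell (6,7): code 0010 → (6.000,7.032)–(6.391,8.000)
cell (6,8): code 0011 → (6.391,8.000)–(6.177,9.000)
cell (6,9): code 0001 → (6.177,9.000)–(6.000,9.228)
total: 14 segments, chained into 1 closed loop(s), length Σ = 10.767098

segments=14 loops=1 length=10.767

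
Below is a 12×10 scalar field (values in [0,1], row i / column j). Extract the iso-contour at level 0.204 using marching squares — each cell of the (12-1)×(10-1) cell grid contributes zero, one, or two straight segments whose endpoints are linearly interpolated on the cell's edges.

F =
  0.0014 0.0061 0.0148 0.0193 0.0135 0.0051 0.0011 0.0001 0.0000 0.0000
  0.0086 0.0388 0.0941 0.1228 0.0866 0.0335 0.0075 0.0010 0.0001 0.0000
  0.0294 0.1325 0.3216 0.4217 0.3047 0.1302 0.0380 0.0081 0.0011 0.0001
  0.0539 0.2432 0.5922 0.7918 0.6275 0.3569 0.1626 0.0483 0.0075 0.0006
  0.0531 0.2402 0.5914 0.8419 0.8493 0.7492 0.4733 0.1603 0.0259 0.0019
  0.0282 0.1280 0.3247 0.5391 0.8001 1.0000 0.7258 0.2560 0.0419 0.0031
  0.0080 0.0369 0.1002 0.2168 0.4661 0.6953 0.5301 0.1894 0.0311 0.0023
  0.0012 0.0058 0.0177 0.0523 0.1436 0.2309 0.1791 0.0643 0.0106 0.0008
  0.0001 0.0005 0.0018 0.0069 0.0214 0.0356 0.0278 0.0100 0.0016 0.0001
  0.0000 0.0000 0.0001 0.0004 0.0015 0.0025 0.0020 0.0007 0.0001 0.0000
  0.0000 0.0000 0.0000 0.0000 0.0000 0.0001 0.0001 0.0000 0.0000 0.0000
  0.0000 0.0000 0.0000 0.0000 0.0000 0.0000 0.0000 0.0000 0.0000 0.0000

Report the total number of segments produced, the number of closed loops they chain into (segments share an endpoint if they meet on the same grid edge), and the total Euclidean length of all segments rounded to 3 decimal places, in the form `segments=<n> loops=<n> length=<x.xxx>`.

cell (1,1): code 0100 → (1.483,2.000)–(2.000,1.378)
cell (1,2): code 1100 → (1.272,3.000)–(1.483,2.000)
cell (1,3): code 1100 → (1.538,4.000)–(1.272,3.000)
cell (1,4): code 1000 → (2.000,4.577)–(1.538,4.000)
cell (2,0): code 0100 → (2.646,1.000)–(3.000,0.793)
cell (2,1): code 1110 → (2.000,1.378)–(2.646,1.000)
cell (2,4): code 1101 → (2.326,5.000)–(2.000,4.577)
cell (2,5): code 1000 → (3.000,5.787)–(2.326,5.000)
cell (3,0): code 0110 → (3.000,0.793)–(4.000,0.807)
cell (3,5): code 1101 → (3.133,6.000)–(3.000,5.787)
cell (3,6): code 1000 → (4.000,6.860)–(3.133,6.000)
cell (4,0): code 0010 → (4.000,0.807)–(4.323,1.000)
cell (4,1): code 0111 → (4.323,1.000)–(5.000,1.386)
cell (4,6): code 1101 → (4.457,7.000)–(4.000,6.860)
cell (4,7): code 1000 → (5.000,7.243)–(4.457,7.000)
cell (5,1): code 0010 → (5.000,1.386)–(5.538,2.000)
cell (5,2): code 0111 → (5.538,2.000)–(6.000,2.890)
cell (5,6): code 1011 → (6.000,6.957)–(5.781,7.000)
cell (5,7): code 0001 → (5.781,7.000)–(5.000,7.243)
cell (6,2): code 0010 → (6.000,2.890)–(6.078,3.000)
cell (6,3): code 0011 → (6.078,3.000)–(6.813,4.000)
cell (6,4): code 0111 → (6.813,4.000)–(7.000,4.692)
cell (6,5): code 1011 → (7.000,5.519)–(6.929,6.000)
cell (6,6): code 0001 → (6.929,6.000)–(6.000,6.957)
cell (7,4): code 0010 → (7.000,4.692)–(7.138,5.000)
cell (7,5): code 0001 → (7.138,5.000)–(7.000,5.519)
total: 26 segments, chained into 1 closed loop(s), length Σ = 18.681817

segments=26 loops=1 length=18.682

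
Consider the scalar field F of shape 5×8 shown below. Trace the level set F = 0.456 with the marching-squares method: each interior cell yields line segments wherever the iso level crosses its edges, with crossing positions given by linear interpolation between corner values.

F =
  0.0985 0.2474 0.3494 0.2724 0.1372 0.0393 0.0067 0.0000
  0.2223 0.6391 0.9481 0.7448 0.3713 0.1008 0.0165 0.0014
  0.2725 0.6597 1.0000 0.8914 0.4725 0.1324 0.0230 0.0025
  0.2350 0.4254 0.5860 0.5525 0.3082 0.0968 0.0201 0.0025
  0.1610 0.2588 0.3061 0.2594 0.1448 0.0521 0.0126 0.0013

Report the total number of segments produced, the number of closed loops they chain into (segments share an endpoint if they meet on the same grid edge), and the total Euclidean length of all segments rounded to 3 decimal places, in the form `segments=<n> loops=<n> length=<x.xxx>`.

cell (0,0): code 0100 → (0.533,1.000)–(1.000,0.561)
cell (0,1): code 1100 → (0.178,2.000)–(0.533,1.000)
cell (0,2): code 1100 → (0.389,3.000)–(0.178,2.000)
cell (0,3): code 1000 → (1.000,3.773)–(0.389,3.000)
cell (1,0): code 0110 → (1.000,0.561)–(2.000,0.474)
cell (1,3): code 1101 → (1.837,4.000)–(1.000,3.773)
cell (1,4): code 1000 → (2.000,4.049)–(1.837,4.000)
cell (2,0): code 0010 → (2.000,0.474)–(2.869,1.000)
cell (2,1): code 0111 → (2.869,1.000)–(3.000,1.191)
cell (2,3): code 1011 → (3.000,3.395)–(2.100,4.000)
cell (2,4): code 0001 → (2.100,4.000)–(2.000,4.049)
cell (3,1): code 0010 → (3.000,1.191)–(3.464,2.000)
cell (3,2): code 0011 → (3.464,2.000)–(3.329,3.000)
cell (3,3): code 0001 → (3.329,3.000)–(3.000,3.395)
total: 14 segments, chained into 1 closed loop(s), length Σ = 10.650470

segments=14 loops=1 length=10.650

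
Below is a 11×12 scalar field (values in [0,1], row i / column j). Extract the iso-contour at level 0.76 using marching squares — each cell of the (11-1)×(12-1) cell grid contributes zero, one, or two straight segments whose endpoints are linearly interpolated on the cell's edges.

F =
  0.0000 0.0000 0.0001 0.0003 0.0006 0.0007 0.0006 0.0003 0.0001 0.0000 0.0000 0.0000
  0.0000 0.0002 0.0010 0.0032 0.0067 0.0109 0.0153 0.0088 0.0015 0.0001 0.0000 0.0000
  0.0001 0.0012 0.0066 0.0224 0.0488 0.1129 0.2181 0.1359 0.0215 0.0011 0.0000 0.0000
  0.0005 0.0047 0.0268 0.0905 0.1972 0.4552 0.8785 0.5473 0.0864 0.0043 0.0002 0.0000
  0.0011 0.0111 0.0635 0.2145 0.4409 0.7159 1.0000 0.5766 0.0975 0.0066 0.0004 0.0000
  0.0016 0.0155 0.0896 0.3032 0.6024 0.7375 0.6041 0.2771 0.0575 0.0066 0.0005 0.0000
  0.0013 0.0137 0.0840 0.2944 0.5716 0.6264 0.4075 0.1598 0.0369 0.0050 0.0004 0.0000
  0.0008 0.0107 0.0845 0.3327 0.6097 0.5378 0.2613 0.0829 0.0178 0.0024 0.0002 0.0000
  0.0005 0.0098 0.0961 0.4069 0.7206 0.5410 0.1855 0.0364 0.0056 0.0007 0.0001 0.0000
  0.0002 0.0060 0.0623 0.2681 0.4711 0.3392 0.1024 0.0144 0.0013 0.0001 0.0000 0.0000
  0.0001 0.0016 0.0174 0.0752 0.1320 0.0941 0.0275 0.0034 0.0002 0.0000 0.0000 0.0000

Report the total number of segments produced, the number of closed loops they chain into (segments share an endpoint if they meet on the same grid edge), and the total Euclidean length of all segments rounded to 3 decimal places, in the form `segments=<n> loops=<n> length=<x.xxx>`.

cell (2,5): code 0100 → (2.821,6.000)–(3.000,5.720)
cell (2,6): code 1000 → (3.000,6.358)–(2.821,6.000)
cell (3,5): code 0110 → (3.000,5.720)–(4.000,5.155)
cell (3,6): code 1001 → (4.000,6.567)–(3.000,6.358)
cell (4,5): code 0010 → (4.000,5.155)–(4.606,6.000)
cell (4,6): code 0001 → (4.606,6.000)–(4.000,6.567)
total: 6 segments, chained into 1 closed loop(s), length Σ = 4.772605

segments=6 loops=1 length=4.773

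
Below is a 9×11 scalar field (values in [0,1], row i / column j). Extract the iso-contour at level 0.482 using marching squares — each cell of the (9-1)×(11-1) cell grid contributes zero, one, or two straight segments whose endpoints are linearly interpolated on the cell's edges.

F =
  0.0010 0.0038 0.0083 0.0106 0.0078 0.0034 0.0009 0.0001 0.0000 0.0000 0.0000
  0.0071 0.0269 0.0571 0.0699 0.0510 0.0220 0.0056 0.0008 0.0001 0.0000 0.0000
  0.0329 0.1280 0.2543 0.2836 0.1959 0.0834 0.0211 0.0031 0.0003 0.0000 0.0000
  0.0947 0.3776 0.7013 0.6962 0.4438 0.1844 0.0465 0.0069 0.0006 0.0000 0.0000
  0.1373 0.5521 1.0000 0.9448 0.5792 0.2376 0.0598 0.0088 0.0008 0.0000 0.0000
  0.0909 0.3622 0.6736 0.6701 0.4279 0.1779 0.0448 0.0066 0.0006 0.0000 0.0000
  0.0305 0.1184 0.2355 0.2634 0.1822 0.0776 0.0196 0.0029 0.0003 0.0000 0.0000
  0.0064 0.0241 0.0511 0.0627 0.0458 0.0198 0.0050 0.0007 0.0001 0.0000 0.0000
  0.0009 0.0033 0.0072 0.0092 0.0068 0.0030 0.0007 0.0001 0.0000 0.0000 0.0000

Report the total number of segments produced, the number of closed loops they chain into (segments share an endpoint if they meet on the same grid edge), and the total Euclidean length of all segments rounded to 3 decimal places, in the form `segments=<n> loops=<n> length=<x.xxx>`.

cell (2,1): code 0100 → (2.509,2.000)–(3.000,1.323)
cell (2,2): code 1100 → (2.481,3.000)–(2.509,2.000)
cell (2,3): code 1000 → (3.000,3.849)–(2.481,3.000)
cell (3,0): code 0100 → (3.598,1.000)–(4.000,0.831)
cell (3,1): code 1110 → (3.000,1.323)–(3.598,1.000)
cell (3,3): code 1101 → (3.282,4.000)–(3.000,3.849)
cell (3,4): code 1000 → (4.000,4.285)–(3.282,4.000)
cell (4,0): code 0010 → (4.000,0.831)–(4.369,1.000)
cell (4,1): code 0111 → (4.369,1.000)–(5.000,1.385)
cell (4,3): code 1011 → (5.000,3.777)–(4.642,4.000)
cell (4,4): code 0001 → (4.642,4.000)–(4.000,4.285)
cell (5,1): code 0010 → (5.000,1.385)–(5.437,2.000)
cell (5,2): code 0011 → (5.437,2.000)–(5.463,3.000)
cell (5,3): code 0001 → (5.463,3.000)–(5.000,3.777)
total: 14 segments, chained into 1 closed loop(s), length Σ = 9.967822

segments=14 loops=1 length=9.968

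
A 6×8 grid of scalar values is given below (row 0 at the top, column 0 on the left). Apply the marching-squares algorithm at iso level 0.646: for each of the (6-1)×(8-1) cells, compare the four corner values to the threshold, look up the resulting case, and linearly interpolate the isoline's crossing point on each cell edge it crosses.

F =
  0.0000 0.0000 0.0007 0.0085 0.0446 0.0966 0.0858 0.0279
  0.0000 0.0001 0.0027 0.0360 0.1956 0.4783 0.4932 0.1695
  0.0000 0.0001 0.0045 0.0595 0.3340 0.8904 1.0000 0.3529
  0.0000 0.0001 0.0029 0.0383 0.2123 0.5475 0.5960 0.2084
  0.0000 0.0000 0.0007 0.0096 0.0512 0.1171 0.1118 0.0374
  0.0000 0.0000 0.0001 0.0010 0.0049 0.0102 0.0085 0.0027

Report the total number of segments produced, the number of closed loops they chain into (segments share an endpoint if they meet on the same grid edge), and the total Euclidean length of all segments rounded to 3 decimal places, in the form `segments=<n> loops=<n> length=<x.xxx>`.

segments=6 loops=1 length=5.514

cell (1,4): code 0100 → (1.407,5.000)–(2.000,4.561)
cell (1,5): code 1100 → (1.301,6.000)–(1.407,5.000)
cell (1,6): code 1000 → (2.000,6.547)–(1.301,6.000)
cell (2,4): code 0010 → (2.000,4.561)–(2.713,5.000)
cell (2,5): code 0011 → (2.713,5.000)–(2.876,6.000)
cell (2,6): code 0001 → (2.876,6.000)–(2.000,6.547)
total: 6 segments, chained into 1 closed loop(s), length Σ = 5.514274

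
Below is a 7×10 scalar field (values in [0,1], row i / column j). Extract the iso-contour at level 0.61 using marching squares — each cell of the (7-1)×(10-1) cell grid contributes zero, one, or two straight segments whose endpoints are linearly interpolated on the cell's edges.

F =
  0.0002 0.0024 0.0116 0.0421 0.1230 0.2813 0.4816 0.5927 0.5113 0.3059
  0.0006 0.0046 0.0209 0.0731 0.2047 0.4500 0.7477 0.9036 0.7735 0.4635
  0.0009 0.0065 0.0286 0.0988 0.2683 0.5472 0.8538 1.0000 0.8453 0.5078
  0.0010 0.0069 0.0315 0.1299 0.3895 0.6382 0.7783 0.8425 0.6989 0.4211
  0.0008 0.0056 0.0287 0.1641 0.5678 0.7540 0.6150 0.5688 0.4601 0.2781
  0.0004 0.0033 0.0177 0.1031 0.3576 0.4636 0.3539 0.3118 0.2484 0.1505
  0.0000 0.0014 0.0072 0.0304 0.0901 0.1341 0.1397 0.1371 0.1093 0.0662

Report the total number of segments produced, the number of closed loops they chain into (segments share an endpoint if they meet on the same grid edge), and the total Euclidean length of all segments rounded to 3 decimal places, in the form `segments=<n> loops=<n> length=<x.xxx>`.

segments=16 loops=1 length=13.673

cell (0,5): code 0100 → (0.483,6.000)–(1.000,5.537)
cell (0,6): code 1100 → (0.056,7.000)–(0.483,6.000)
cell (0,7): code 1100 → (0.376,8.000)–(0.056,7.000)
cell (0,8): code 1000 → (1.000,8.527)–(0.376,8.000)
cell (1,5): code 0110 → (1.000,5.537)–(2.000,5.205)
cell (1,8): code 1001 → (2.000,8.697)–(1.000,8.527)
cell (2,4): code 0100 → (2.690,5.000)–(3.000,4.887)
cell (2,5): code 1110 → (2.000,5.205)–(2.690,5.000)
cell (2,8): code 1001 → (3.000,8.320)–(2.000,8.697)
cell (3,4): code 0110 → (3.000,4.887)–(4.000,4.227)
cell (3,6): code 1011 → (4.000,6.108)–(3.849,7.000)
cell (3,7): code 0011 → (3.849,7.000)–(3.372,8.000)
cell (3,8): code 0001 → (3.372,8.000)–(3.000,8.320)
cell (4,4): code 0010 → (4.000,4.227)–(4.496,5.000)
cell (4,5): code 0011 → (4.496,5.000)–(4.019,6.000)
cell (4,6): code 0001 → (4.019,6.000)–(4.000,6.108)
total: 16 segments, chained into 1 closed loop(s), length Σ = 13.672943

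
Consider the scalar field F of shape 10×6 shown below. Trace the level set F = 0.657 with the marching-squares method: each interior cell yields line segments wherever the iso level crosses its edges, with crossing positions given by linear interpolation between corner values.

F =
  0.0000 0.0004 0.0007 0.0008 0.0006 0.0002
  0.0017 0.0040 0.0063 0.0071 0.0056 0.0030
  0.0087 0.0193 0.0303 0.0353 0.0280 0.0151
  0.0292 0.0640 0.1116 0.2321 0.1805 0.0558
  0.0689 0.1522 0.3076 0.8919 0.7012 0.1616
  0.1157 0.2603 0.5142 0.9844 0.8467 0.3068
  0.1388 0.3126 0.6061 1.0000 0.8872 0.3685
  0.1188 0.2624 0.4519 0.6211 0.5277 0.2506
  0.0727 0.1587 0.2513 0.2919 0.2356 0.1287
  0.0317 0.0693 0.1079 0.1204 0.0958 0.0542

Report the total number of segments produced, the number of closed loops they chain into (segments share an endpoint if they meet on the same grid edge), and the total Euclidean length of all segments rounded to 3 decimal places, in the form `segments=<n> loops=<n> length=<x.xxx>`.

segments=10 loops=1 length=8.858

cell (3,2): code 0100 → (3.644,3.000)–(4.000,2.598)
cell (3,3): code 1100 → (3.915,4.000)–(3.644,3.000)
cell (3,4): code 1000 → (4.000,4.082)–(3.915,4.000)
cell (4,2): code 0110 → (4.000,2.598)–(5.000,2.304)
cell (4,4): code 1001 → (5.000,4.351)–(4.000,4.082)
cell (5,2): code 0110 → (5.000,2.304)–(6.000,2.129)
cell (5,4): code 1001 → (6.000,4.444)–(5.000,4.351)
cell (6,2): code 0010 → (6.000,2.129)–(6.905,3.000)
cell (6,3): code 0011 → (6.905,3.000)–(6.640,4.000)
cell (6,4): code 0001 → (6.640,4.000)–(6.000,4.444)
total: 10 segments, chained into 1 closed loop(s), length Σ = 8.858174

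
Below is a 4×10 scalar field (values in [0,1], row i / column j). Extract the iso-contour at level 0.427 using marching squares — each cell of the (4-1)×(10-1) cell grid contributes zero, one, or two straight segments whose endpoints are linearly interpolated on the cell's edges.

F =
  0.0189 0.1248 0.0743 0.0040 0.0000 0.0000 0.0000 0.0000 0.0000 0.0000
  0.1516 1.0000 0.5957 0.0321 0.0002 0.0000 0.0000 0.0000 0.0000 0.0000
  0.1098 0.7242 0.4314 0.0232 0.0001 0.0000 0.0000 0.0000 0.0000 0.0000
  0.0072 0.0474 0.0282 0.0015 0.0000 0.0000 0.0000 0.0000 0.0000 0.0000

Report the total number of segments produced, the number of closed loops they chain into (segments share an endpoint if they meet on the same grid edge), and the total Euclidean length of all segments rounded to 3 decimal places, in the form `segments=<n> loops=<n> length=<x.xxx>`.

segments=8 loops=1 length=6.250

cell (0,0): code 0100 → (0.345,1.000)–(1.000,0.325)
cell (0,1): code 1100 → (0.676,2.000)–(0.345,1.000)
cell (0,2): code 1000 → (1.000,2.299)–(0.676,2.000)
cell (1,0): code 0110 → (1.000,0.325)–(2.000,0.516)
cell (1,2): code 1001 → (2.000,2.011)–(1.000,2.299)
cell (2,0): code 0010 → (2.000,0.516)–(2.439,1.000)
cell (2,1): code 0011 → (2.439,1.000)–(2.011,2.000)
cell (2,2): code 0001 → (2.011,2.000)–(2.000,2.011)
total: 8 segments, chained into 1 closed loop(s), length Σ = 6.250293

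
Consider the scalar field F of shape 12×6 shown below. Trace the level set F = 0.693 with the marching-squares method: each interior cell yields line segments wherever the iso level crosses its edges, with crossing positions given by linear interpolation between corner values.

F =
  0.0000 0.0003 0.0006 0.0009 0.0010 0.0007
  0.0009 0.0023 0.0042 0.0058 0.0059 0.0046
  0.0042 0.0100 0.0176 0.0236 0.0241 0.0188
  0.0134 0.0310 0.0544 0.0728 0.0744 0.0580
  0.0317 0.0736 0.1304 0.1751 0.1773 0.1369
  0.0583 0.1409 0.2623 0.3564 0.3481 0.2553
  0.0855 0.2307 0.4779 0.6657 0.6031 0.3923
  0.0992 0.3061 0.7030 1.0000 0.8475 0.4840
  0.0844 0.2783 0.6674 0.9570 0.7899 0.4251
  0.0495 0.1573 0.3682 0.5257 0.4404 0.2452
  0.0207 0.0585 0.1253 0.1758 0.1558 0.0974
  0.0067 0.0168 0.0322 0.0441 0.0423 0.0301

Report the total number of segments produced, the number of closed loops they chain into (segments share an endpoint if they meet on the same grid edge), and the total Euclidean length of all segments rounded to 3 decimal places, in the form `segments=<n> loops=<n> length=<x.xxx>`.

cell (6,1): code 0100 → (6.956,2.000)–(7.000,1.975)
cell (6,2): code 1100 → (6.082,3.000)–(6.956,2.000)
cell (6,3): code 1100 → (6.368,4.000)–(6.082,3.000)
cell (6,4): code 1000 → (7.000,4.425)–(6.368,4.000)
cell (7,1): code 0010 → (7.000,1.975)–(7.281,2.000)
cell (7,2): code 0111 → (7.281,2.000)–(8.000,2.088)
cell (7,4): code 1001 → (8.000,4.266)–(7.000,4.425)
cell (8,2): code 0010 → (8.000,2.088)–(8.612,3.000)
cell (8,3): code 0011 → (8.612,3.000)–(8.277,4.000)
cell (8,4): code 0001 → (8.277,4.000)–(8.000,4.266)
total: 10 segments, chained into 1 closed loop(s), length Σ = 7.736768

segments=10 loops=1 length=7.737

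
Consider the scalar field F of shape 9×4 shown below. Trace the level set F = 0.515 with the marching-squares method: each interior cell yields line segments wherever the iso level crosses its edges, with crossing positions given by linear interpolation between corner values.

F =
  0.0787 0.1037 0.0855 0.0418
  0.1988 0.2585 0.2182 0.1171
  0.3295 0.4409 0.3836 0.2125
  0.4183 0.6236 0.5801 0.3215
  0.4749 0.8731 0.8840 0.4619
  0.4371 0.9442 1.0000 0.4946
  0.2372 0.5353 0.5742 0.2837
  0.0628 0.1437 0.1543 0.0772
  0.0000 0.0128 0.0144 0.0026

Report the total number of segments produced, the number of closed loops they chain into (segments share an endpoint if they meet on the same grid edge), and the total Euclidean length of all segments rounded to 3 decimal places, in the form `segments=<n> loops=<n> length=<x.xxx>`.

segments=12 loops=1 length=10.353

cell (2,0): code 0100 → (2.406,1.000)–(3.000,0.471)
cell (2,1): code 1100 → (2.669,2.000)–(2.406,1.000)
cell (2,2): code 1000 → (3.000,2.252)–(2.669,2.000)
cell (3,0): code 0110 → (3.000,0.471)–(4.000,0.101)
cell (3,2): code 1001 → (4.000,2.874)–(3.000,2.252)
cell (4,0): code 0110 → (4.000,0.101)–(5.000,0.154)
cell (4,2): code 1001 → (5.000,2.960)–(4.000,2.874)
cell (5,0): code 0110 → (5.000,0.154)–(6.000,0.932)
cell (5,2): code 1001 → (6.000,2.204)–(5.000,2.960)
cell (6,0): code 0010 → (6.000,0.932)–(6.052,1.000)
cell (6,1): code 0011 → (6.052,1.000)–(6.141,2.000)
cell (6,2): code 0001 → (6.141,2.000)–(6.000,2.204)
total: 12 segments, chained into 1 closed loop(s), length Σ = 10.353189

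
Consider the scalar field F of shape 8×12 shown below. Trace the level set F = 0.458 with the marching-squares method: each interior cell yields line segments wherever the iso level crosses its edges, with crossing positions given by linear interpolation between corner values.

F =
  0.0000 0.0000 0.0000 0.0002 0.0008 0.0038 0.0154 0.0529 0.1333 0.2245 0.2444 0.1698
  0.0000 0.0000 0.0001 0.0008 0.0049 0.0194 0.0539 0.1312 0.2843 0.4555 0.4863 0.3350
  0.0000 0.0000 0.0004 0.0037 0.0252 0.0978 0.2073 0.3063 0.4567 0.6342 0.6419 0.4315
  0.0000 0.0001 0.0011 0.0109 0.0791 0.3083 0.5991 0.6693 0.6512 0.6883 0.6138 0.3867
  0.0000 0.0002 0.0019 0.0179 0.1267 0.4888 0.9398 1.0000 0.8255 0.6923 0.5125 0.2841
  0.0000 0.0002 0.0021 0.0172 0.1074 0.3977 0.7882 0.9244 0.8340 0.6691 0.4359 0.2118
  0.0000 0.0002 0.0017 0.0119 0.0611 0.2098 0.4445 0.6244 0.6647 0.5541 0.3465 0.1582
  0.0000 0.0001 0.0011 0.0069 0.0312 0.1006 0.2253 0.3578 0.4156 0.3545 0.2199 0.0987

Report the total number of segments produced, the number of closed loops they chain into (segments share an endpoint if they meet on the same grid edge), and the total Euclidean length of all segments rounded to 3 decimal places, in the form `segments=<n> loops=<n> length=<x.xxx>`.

cell (0,9): code 0100 → (0.883,10.000)–(1.000,9.081)
cell (0,10): code 1000 → (1.000,10.187)–(0.883,10.000)
cell (1,8): code 0100 → (1.014,9.000)–(2.000,8.007)
cell (1,9): code 1110 → (1.000,9.081)–(1.014,9.000)
cell (1,10): code 1001 → (2.000,10.874)–(1.000,10.187)
cell (2,5): code 0100 → (2.640,6.000)–(3.000,5.515)
cell (2,6): code 1100 → (2.418,7.000)–(2.640,6.000)
cell (2,7): code 1100 → (2.007,8.000)–(2.418,7.000)
cell (2,8): code 1110 → (2.000,8.007)–(2.007,8.000)
cell (2,10): code 1001 → (3.000,10.686)–(2.000,10.874)
cell (3,4): code 0100 → (3.829,5.000)–(4.000,4.915)
cell (3,5): code 1110 → (3.000,5.515)–(3.829,5.000)
cell (3,10): code 1001 → (4.000,10.239)–(3.000,10.686)
cell (4,4): code 0010 → (4.000,4.915)–(4.338,5.000)
cell (4,5): code 0111 → (4.338,5.000)–(5.000,5.154)
cell (4,9): code 1011 → (5.000,9.905)–(4.711,10.000)
cell (4,10): code 0001 → (4.711,10.000)–(4.000,10.239)
cell (5,5): code 0010 → (5.000,5.154)–(5.961,6.000)
cell (5,6): code 0111 → (5.961,6.000)–(6.000,6.075)
cell (5,9): code 1001 → (6.000,9.463)–(5.000,9.905)
cell (6,6): code 0010 → (6.000,6.075)–(6.624,7.000)
cell (6,7): code 0011 → (6.624,7.000)–(6.830,8.000)
cell (6,8): code 0011 → (6.830,8.000)–(6.481,9.000)
cell (6,9): code 0001 → (6.481,9.000)–(6.000,9.463)
total: 24 segments, chained into 1 closed loop(s), length Σ = 18.245271

segments=24 loops=1 length=18.245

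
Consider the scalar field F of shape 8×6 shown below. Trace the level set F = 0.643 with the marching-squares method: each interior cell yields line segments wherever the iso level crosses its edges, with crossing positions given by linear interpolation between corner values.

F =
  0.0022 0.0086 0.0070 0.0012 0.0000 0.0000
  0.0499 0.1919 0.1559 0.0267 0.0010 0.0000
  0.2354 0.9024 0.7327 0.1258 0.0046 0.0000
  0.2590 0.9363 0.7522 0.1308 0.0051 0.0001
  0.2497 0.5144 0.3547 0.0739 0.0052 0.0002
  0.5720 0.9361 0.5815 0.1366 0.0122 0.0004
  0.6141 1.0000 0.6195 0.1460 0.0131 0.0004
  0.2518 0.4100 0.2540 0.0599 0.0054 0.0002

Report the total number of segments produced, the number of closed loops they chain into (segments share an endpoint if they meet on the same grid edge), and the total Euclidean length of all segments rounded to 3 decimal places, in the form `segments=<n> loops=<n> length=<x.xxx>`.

segments=14 loops=2 length=12.380

cell (1,0): code 0100 → (1.635,1.000)–(2.000,0.611)
cell (1,1): code 1100 → (1.844,2.000)–(1.635,1.000)
cell (1,2): code 1000 → (2.000,2.148)–(1.844,2.000)
cell (2,0): code 0110 → (2.000,0.611)–(3.000,0.567)
cell (2,2): code 1001 → (3.000,2.176)–(2.000,2.148)
cell (3,0): code 0010 → (3.000,0.567)–(3.695,1.000)
cell (3,1): code 0011 → (3.695,1.000)–(3.275,2.000)
cell (3,2): code 0001 → (3.275,2.000)–(3.000,2.176)
cell (4,0): code 0100 → (4.305,1.000)–(5.000,0.195)
cell (4,1): code 1000 → (5.000,1.827)–(4.305,1.000)
cell (5,0): code 0110 → (5.000,0.195)–(6.000,0.075)
cell (5,1): code 1001 → (6.000,1.938)–(5.000,1.827)
cell (6,0): code 0010 → (6.000,0.075)–(6.605,1.000)
cell (6,1): code 0001 → (6.605,1.000)–(6.000,1.938)
total: 14 segments, chained into 2 closed loop(s), length Σ = 12.379753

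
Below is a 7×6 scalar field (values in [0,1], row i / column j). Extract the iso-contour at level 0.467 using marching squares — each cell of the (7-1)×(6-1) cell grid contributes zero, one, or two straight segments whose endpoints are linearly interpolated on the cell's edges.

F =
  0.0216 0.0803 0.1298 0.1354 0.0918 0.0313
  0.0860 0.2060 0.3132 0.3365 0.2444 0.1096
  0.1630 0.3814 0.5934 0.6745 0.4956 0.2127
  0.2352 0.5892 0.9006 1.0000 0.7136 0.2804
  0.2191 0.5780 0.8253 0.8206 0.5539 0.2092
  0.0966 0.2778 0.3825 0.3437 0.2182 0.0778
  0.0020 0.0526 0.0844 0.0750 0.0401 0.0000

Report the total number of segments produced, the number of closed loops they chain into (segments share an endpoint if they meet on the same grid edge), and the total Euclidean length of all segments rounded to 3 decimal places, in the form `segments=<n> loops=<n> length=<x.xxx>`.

segments=14 loops=1 length=11.492

cell (1,1): code 0100 → (1.549,2.000)–(2.000,1.404)
cell (1,2): code 1100 → (1.386,3.000)–(1.549,2.000)
cell (1,3): code 1100 → (1.886,4.000)–(1.386,3.000)
cell (1,4): code 1000 → (2.000,4.101)–(1.886,4.000)
cell (2,0): code 0100 → (2.412,1.000)–(3.000,0.655)
cell (2,1): code 1110 → (2.000,1.404)–(2.412,1.000)
cell (2,4): code 1001 → (3.000,4.569)–(2.000,4.101)
cell (3,0): code 0110 → (3.000,0.655)–(4.000,0.691)
cell (3,4): code 1001 → (4.000,4.252)–(3.000,4.569)
cell (4,0): code 0010 → (4.000,0.691)–(4.370,1.000)
cell (4,1): code 0011 → (4.370,1.000)–(4.809,2.000)
cell (4,2): code 0011 → (4.809,2.000)–(4.741,3.000)
cell (4,3): code 0011 → (4.741,3.000)–(4.259,4.000)
cell (4,4): code 0001 → (4.259,4.000)–(4.000,4.252)
total: 14 segments, chained into 1 closed loop(s), length Σ = 11.492064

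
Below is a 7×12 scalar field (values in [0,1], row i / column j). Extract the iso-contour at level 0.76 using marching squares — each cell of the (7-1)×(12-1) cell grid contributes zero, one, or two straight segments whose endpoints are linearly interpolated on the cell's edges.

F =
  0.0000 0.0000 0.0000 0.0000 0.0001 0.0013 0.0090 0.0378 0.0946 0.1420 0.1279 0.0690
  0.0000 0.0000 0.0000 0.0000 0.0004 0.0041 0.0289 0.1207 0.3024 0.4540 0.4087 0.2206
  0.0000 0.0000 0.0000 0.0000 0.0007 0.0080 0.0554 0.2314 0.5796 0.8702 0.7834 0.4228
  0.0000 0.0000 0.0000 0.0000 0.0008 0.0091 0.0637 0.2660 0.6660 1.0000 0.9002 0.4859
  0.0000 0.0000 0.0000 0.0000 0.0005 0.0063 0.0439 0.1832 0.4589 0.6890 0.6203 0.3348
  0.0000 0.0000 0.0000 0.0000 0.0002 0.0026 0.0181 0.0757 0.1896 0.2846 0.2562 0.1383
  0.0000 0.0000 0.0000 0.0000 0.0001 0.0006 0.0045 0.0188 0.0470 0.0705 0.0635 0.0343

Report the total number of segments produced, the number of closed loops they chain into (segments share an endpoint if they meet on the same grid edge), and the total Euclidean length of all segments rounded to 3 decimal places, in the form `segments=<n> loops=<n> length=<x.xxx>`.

cell (1,8): code 0100 → (1.735,9.000)–(2.000,8.621)
cell (1,9): code 1100 → (1.938,10.000)–(1.735,9.000)
cell (1,10): code 1000 → (2.000,10.065)–(1.938,10.000)
cell (2,8): code 0110 → (2.000,8.621)–(3.000,8.281)
cell (2,10): code 1001 → (3.000,10.338)–(2.000,10.065)
cell (3,8): code 0010 → (3.000,8.281)–(3.772,9.000)
cell (3,9): code 0011 → (3.772,9.000)–(3.501,10.000)
cell (3,10): code 0001 → (3.501,10.000)–(3.000,10.338)
total: 8 segments, chained into 1 closed loop(s), length Σ = 6.360528

segments=8 loops=1 length=6.361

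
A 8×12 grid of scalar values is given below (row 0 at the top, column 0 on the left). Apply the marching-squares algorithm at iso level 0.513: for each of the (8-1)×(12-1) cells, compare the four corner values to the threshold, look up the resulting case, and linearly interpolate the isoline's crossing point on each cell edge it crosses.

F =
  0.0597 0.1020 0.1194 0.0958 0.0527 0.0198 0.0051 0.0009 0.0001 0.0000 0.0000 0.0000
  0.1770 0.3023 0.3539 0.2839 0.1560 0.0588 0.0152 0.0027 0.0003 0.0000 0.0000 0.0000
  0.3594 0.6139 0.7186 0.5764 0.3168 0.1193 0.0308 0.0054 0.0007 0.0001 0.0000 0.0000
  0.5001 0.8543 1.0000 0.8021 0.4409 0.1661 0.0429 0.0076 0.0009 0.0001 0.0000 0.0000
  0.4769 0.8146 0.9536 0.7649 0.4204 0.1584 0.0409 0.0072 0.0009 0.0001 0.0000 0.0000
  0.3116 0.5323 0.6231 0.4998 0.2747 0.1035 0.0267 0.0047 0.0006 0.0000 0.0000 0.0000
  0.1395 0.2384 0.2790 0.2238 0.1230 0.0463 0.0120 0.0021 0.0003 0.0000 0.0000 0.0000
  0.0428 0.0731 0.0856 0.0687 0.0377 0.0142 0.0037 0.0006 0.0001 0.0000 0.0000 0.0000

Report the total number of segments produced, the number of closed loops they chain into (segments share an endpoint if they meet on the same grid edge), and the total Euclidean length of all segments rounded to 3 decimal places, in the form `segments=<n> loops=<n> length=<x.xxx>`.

cell (1,0): code 0100 → (1.676,1.000)–(2.000,0.604)
cell (1,1): code 1100 → (1.436,2.000)–(1.676,1.000)
cell (1,2): code 1100 → (1.783,3.000)–(1.436,2.000)
cell (1,3): code 1000 → (2.000,3.244)–(1.783,3.000)
cell (2,0): code 0110 → (2.000,0.604)–(3.000,0.036)
cell (2,3): code 1001 → (3.000,3.800)–(2.000,3.244)
cell (3,0): code 0110 → (3.000,0.036)–(4.000,0.107)
cell (3,3): code 1001 → (4.000,3.731)–(3.000,3.800)
cell (4,0): code 0110 → (4.000,0.107)–(5.000,0.913)
cell (4,2): code 1011 → (5.000,2.893)–(4.950,3.000)
cell (4,3): code 0001 → (4.950,3.000)–(4.000,3.731)
cell (5,0): code 0010 → (5.000,0.913)–(5.066,1.000)
cell (5,1): code 0011 → (5.066,1.000)–(5.320,2.000)
cell (5,2): code 0001 → (5.320,2.000)–(5.000,2.893)
total: 14 segments, chained into 1 closed loop(s), length Σ = 11.914991

segments=14 loops=1 length=11.915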